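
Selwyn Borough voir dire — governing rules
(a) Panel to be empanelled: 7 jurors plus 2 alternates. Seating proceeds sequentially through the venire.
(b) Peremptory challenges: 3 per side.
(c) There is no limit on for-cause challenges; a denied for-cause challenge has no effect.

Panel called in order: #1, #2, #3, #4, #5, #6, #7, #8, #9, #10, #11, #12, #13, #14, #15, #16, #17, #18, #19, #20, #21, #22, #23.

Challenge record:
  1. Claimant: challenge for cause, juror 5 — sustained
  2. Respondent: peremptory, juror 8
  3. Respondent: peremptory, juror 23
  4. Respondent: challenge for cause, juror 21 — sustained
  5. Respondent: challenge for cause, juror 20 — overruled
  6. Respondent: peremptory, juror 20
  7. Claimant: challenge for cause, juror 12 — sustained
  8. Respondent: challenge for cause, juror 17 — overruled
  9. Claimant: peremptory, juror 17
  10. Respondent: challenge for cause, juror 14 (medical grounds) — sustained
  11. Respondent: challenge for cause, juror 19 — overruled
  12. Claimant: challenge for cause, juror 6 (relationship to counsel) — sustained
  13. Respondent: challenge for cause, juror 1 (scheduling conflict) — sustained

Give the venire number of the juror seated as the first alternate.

Removed: #1, #5, #6, #8, #12, #14, #17, #20, #21, #23. (#19 stays — for-cause denied.)
Seating in order: seats 1–7 → #2, #3, #4, #7, #9, #10, #11; alternates → #13, #15.
So alternate 1 is #13.

13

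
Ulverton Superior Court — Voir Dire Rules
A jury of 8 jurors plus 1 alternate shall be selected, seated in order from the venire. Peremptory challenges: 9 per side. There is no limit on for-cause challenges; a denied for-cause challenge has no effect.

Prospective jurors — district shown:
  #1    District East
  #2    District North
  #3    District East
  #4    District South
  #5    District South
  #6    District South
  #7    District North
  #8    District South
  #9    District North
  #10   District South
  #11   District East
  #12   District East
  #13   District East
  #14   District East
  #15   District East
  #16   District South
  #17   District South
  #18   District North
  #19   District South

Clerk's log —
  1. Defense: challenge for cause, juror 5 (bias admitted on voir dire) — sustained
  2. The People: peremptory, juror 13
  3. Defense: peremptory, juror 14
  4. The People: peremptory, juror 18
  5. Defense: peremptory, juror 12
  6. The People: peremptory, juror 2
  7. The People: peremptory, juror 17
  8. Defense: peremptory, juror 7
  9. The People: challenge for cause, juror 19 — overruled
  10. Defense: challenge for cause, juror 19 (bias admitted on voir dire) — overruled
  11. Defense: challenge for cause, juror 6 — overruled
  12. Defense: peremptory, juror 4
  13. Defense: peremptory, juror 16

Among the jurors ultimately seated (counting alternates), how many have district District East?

Removed: #2, #4, #5, #7, #12, #13, #14, #16, #17, #18.
Seated (9 incl. alternates): #1, #3, #6, #8, #9, #10, #11, #15, #19.
Of those, in District East: #1, #3, #11, #15 → 4.

4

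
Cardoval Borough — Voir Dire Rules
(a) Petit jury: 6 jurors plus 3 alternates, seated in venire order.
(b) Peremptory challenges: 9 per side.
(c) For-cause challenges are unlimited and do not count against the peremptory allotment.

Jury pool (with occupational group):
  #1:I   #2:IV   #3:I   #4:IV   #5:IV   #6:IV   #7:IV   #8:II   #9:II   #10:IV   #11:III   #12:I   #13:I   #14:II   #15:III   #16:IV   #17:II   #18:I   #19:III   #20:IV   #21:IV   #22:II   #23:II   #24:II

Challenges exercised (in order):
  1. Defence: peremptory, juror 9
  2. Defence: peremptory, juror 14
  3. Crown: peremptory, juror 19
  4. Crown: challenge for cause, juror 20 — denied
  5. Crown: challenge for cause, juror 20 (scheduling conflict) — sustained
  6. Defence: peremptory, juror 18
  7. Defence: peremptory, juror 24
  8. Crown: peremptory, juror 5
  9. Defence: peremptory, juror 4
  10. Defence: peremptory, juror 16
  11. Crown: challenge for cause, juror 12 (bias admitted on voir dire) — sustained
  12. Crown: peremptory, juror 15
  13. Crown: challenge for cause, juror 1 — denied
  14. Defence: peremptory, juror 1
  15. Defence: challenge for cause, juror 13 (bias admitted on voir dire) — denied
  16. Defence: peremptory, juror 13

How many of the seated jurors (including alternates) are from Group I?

Removed: #1, #4, #5, #9, #12, #13, #14, #15, #16, #18, #19, #20, #24.
Seated (9 incl. alternates): #2, #3, #6, #7, #8, #10, #11, #17, #21.
Of those, in Group I: #3 → 1.

1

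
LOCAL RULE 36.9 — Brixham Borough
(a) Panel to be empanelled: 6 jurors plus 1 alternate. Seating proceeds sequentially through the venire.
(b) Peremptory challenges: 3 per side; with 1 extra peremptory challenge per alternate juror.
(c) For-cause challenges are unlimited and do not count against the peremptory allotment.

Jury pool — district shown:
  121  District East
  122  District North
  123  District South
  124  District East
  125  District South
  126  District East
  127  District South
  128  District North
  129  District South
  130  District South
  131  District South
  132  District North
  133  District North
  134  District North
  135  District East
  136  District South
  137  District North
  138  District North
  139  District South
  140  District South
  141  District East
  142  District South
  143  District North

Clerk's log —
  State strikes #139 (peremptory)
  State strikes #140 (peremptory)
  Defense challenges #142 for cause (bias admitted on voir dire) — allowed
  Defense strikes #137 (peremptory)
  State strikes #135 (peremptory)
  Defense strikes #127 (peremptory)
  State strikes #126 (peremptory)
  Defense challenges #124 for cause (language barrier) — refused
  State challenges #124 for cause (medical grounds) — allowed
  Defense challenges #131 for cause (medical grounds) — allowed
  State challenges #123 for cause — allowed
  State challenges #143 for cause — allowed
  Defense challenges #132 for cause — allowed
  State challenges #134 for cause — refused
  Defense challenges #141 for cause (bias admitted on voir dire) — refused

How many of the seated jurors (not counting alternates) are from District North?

Removed: #123, #124, #126, #127, #131, #132, #135, #137, #139, #140, #142, #143.
Seated jurors 1–6: #121, #122, #125, #128, #129, #130 (alternates #133 not counted).
Of those, in District North: #122, #128 → 2.

2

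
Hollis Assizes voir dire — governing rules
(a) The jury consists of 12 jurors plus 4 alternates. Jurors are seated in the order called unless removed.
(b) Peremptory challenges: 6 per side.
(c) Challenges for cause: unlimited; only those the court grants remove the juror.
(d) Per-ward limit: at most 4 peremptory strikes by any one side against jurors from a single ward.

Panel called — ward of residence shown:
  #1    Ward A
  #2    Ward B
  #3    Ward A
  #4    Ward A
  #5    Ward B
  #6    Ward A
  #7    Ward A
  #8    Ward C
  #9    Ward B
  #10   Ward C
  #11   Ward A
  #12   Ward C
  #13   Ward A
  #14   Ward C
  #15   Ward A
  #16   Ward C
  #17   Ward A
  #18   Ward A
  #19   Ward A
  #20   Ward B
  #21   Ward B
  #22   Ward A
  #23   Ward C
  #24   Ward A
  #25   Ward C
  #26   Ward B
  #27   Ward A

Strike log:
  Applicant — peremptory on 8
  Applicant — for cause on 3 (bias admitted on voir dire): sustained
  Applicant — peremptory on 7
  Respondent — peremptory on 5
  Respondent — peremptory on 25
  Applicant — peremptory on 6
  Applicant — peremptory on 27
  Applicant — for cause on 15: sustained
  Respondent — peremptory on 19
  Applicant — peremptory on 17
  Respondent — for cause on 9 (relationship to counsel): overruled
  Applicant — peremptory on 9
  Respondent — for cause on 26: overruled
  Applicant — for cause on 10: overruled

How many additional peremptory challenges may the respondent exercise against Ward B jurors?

Respondent peremptories so far: #5, #25, #19 — 3 of 6 used, 3 left overall.
Against Ward B: #5 — 1 used; per-ward cap 4 leaves 3.
Binding limit: min(3, 3) = 3.

3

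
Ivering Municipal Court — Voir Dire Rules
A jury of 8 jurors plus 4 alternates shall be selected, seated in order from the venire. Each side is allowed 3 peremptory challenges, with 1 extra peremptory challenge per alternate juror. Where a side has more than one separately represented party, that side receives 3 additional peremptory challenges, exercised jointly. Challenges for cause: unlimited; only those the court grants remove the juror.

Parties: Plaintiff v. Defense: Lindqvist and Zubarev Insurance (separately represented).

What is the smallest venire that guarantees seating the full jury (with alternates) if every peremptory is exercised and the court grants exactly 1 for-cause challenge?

Seats to fill: 8 + 4 alternates = 12.
Peremptories — Plaintiff: 3 + 1×4 = 7; Defense: 3 + 1×4 + 3 = 10; total 17.
For-cause removals: 1.
Minimum venire: 12 + 17 + 1 = 30.

30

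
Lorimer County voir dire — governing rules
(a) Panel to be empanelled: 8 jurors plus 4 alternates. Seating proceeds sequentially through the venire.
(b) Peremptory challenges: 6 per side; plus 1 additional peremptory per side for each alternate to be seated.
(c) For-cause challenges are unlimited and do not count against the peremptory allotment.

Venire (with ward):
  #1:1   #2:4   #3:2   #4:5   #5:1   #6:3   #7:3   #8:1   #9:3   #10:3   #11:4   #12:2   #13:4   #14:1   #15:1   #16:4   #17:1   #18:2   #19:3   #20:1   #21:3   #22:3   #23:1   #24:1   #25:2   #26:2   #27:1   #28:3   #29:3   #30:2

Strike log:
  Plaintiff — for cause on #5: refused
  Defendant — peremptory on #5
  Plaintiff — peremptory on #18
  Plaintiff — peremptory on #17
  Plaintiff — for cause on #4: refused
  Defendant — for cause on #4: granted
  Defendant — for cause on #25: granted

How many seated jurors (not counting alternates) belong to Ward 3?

Removed: #4, #5, #17, #18, #25.
Seated jurors 1–8: #1, #2, #3, #6, #7, #8, #9, #10 (alternates #11, #12, #13, #14 not counted).
Of those, in Ward 3: #6, #7, #9, #10 → 4.

4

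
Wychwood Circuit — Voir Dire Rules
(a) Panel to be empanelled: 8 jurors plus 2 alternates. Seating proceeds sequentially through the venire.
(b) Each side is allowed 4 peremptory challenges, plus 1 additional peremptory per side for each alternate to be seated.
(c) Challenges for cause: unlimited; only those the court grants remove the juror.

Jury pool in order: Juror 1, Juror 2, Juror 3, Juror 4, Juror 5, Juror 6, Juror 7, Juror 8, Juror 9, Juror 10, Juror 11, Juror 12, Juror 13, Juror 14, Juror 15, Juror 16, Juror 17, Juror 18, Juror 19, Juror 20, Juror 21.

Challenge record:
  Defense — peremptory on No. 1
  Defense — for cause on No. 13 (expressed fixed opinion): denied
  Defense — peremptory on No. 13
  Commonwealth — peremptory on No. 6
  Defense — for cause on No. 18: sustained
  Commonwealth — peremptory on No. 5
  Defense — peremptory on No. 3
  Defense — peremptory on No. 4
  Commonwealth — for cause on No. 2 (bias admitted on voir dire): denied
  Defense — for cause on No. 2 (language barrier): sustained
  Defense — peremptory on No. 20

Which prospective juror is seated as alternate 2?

Removed: #1, #2, #3, #4, #5, #6, #13, #18, #20.
Seating in order: seats 1–8 → #7, #8, #9, #10, #11, #12, #14, #15; alternates → #16, #17.
So alternate 2 is #17.

17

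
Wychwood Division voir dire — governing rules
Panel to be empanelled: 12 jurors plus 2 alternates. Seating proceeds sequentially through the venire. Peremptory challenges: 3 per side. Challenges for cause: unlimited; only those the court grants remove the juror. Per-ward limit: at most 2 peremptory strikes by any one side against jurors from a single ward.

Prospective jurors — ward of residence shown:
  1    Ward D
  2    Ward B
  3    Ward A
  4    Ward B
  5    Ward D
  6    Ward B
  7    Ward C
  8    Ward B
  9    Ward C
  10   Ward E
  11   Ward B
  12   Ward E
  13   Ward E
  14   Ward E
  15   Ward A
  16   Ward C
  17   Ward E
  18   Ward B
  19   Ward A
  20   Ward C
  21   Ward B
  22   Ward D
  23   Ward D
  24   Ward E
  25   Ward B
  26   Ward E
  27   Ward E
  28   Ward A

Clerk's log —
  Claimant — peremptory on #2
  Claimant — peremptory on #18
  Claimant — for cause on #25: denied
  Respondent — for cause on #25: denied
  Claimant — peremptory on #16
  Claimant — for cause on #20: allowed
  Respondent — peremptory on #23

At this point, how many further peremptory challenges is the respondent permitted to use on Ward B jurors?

2

Respondent peremptories so far: #23 — 1 of 3 used, 2 left overall.
Against Ward B: none yet — per-ward cap 2 leaves 2.
Binding limit: min(2, 2) = 2.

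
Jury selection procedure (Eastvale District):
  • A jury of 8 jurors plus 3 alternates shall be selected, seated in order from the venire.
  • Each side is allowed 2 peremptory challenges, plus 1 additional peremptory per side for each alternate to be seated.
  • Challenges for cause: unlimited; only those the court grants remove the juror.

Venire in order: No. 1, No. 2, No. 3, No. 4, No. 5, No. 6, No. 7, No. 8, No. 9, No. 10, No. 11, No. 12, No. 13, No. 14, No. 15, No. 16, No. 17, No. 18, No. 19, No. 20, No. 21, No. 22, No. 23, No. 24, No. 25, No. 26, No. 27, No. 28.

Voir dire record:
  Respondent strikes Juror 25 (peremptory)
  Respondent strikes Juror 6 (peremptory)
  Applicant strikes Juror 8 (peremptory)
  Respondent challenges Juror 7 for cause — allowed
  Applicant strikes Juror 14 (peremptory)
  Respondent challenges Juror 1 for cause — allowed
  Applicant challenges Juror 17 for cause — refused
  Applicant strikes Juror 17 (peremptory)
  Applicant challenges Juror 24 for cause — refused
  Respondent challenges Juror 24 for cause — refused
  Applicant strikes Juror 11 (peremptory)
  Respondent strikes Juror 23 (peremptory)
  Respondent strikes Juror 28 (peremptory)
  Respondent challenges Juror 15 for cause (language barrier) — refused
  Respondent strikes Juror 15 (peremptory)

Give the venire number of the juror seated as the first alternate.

16

Removed: #1, #6, #7, #8, #11, #14, #15, #17, #23, #25, #28. (#24 stays — for-cause denied.)
Seating in order: seats 1–8 → #2, #3, #4, #5, #9, #10, #12, #13; alternates → #16, #18, #19.
So alternate 1 is #16.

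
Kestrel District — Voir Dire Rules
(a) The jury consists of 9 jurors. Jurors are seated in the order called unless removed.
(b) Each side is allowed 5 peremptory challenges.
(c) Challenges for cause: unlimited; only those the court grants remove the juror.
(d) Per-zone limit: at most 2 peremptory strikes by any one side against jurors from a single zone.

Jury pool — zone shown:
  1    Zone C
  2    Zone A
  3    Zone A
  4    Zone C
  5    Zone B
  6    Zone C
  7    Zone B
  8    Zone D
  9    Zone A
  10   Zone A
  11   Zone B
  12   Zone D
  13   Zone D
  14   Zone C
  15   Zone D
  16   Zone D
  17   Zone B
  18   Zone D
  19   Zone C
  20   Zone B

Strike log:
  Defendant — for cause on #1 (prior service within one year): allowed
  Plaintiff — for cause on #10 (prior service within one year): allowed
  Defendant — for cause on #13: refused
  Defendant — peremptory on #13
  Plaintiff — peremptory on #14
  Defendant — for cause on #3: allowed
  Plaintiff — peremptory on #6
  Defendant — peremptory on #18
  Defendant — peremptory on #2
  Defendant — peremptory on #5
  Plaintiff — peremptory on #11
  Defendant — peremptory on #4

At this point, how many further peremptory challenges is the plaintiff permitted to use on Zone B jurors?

1

Plaintiff peremptories so far: #14, #6, #11 — 3 of 5 used, 2 left overall.
Against Zone B: #11 — 1 used; per-zone cap 2 leaves 1.
Binding limit: min(2, 1) = 1.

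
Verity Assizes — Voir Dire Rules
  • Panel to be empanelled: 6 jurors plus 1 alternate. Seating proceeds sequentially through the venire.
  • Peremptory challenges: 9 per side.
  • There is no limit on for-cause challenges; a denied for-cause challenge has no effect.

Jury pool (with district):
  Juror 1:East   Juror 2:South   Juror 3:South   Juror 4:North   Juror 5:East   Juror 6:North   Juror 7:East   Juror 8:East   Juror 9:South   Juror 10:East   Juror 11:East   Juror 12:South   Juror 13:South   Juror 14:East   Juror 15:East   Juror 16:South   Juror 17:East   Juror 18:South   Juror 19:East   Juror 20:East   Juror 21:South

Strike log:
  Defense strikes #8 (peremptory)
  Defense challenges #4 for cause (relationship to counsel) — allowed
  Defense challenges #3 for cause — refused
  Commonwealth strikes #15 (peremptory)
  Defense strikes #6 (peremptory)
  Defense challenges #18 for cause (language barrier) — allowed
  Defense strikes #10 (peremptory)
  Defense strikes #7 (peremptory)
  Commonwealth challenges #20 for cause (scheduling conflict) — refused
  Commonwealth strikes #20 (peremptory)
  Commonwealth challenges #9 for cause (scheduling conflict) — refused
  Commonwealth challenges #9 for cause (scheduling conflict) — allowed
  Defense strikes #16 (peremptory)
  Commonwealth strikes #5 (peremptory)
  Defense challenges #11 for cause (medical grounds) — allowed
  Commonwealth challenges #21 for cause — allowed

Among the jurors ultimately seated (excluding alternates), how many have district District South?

4

Removed: #4, #5, #6, #7, #8, #9, #10, #11, #15, #16, #18, #20, #21.
Seated jurors 1–6: #1, #2, #3, #12, #13, #14 (alternates #17 not counted).
Of those, in District South: #2, #3, #12, #13 → 4.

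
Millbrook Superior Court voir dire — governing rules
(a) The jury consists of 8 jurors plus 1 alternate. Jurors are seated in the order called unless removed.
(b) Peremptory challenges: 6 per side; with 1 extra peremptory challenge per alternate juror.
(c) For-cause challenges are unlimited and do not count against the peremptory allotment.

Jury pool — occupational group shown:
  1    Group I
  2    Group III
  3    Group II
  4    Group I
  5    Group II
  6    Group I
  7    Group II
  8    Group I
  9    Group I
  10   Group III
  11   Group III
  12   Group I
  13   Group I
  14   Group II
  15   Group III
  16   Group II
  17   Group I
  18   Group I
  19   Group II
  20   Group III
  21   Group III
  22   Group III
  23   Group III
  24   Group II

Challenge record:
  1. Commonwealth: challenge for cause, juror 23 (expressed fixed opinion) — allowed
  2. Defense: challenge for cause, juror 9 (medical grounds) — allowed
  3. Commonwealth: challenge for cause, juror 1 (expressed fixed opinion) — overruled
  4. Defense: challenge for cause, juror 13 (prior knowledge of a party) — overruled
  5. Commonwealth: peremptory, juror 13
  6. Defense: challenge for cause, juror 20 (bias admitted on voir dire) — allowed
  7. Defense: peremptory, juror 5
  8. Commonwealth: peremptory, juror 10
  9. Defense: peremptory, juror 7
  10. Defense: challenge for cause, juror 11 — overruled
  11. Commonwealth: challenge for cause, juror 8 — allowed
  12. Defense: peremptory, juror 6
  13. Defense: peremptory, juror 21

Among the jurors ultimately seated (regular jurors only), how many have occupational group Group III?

3

Removed: #5, #6, #7, #8, #9, #10, #13, #20, #21, #23.
Seated jurors 1–8: #1, #2, #3, #4, #11, #12, #14, #15 (alternates #16 not counted).
Of those, in Group III: #2, #11, #15 → 3.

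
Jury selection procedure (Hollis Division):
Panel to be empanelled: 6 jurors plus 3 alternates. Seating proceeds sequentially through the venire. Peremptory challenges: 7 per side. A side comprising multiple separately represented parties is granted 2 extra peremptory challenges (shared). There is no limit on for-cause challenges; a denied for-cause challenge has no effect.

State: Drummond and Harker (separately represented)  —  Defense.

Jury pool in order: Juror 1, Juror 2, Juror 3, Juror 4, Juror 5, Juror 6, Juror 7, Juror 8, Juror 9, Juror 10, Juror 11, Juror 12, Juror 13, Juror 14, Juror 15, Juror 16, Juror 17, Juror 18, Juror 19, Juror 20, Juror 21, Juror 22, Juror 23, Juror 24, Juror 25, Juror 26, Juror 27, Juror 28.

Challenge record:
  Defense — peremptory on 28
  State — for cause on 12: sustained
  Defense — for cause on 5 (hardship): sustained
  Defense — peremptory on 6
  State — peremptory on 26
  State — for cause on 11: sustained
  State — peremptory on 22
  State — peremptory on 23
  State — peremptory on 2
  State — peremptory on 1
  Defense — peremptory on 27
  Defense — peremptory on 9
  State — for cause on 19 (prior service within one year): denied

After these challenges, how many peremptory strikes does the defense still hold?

Defense allotment: 7.
Defense peremptories used: #28, #6, #27, #9 — 4 (the for-cause on #5 doesn't count).
Remaining: 7 − 4 = 3.

3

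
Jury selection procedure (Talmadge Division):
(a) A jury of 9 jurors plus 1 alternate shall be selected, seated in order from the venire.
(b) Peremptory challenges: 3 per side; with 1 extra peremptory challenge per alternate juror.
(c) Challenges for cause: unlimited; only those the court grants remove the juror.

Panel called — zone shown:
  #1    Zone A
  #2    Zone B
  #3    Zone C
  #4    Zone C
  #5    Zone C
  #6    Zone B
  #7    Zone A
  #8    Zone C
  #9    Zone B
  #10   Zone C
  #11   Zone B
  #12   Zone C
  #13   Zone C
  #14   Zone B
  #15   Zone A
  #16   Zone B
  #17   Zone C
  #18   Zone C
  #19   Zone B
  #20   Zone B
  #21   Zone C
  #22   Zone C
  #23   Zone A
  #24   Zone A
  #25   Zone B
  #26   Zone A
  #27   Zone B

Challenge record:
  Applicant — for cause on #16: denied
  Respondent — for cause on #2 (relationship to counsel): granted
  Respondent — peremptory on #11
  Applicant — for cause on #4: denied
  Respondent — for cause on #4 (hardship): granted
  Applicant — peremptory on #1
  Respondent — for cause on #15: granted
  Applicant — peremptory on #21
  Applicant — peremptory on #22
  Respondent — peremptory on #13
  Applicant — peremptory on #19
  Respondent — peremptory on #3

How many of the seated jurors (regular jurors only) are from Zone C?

Removed: #1, #2, #3, #4, #11, #13, #15, #19, #21, #22.
Seated jurors 1–9: #5, #6, #7, #8, #9, #10, #12, #14, #16 (alternates #17 not counted).
Of those, in Zone C: #5, #8, #10, #12 → 4.

4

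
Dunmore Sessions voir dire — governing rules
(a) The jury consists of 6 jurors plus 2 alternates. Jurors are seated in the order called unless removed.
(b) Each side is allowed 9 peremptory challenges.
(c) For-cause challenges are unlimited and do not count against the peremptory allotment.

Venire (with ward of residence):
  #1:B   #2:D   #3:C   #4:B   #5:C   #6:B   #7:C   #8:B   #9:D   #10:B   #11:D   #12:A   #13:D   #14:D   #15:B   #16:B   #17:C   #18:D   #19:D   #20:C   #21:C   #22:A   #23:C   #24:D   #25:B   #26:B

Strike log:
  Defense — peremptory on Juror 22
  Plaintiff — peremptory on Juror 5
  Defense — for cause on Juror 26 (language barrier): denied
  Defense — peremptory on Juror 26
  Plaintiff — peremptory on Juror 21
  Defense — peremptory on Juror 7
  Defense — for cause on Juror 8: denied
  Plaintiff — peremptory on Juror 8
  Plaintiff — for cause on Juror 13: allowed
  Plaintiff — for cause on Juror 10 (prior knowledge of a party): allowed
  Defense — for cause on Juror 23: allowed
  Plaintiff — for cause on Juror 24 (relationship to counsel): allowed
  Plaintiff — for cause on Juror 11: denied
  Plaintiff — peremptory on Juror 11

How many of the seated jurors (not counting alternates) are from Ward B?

3

Removed: #5, #7, #8, #10, #11, #13, #21, #22, #23, #24, #26.
Seated jurors 1–6: #1, #2, #3, #4, #6, #9 (alternates #12, #14 not counted).
Of those, in Ward B: #1, #4, #6 → 3.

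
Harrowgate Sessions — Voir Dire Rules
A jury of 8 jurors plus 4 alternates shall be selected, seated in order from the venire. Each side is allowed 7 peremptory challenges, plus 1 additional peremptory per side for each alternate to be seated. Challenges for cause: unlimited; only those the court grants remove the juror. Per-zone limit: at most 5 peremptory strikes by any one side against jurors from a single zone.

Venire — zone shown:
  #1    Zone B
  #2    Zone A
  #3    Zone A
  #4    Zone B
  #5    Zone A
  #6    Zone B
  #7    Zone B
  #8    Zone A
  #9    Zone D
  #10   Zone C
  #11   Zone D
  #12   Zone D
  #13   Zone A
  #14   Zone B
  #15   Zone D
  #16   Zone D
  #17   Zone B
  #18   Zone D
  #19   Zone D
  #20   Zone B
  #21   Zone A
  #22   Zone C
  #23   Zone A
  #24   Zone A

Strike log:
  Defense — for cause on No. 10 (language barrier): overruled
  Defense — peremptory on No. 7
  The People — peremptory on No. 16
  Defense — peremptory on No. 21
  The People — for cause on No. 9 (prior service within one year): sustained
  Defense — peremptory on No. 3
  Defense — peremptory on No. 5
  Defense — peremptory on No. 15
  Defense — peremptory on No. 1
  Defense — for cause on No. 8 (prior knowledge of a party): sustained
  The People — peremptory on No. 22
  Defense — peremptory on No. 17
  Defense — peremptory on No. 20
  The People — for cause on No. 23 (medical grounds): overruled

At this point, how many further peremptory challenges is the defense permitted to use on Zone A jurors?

2

Defense peremptories so far: #7, #21, #3, #5, #15, #1, #17, #20 — 8 of 11 used, 3 left overall.
Against Zone A: #21, #3, #5 — 3 used; per-zone cap 5 leaves 2.
Binding limit: min(3, 2) = 2.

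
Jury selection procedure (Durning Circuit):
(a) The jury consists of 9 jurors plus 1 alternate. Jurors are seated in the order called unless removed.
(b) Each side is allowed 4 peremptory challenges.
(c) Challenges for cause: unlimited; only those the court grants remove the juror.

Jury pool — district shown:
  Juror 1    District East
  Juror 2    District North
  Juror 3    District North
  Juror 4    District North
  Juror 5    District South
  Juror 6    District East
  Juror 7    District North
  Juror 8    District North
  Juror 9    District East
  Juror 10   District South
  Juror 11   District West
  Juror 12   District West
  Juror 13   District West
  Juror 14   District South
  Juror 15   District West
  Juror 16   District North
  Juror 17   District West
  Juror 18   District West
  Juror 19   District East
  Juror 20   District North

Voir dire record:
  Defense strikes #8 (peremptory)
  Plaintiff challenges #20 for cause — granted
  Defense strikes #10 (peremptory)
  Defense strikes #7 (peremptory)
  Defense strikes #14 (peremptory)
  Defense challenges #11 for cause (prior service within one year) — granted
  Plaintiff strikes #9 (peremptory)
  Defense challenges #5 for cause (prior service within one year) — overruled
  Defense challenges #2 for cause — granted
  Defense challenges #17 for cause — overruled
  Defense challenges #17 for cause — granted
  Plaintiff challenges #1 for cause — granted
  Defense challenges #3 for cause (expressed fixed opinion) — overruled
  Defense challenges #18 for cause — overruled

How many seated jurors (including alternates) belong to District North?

3

Removed: #1, #2, #7, #8, #9, #10, #11, #14, #17, #20.
Seated (10 incl. alternates): #3, #4, #5, #6, #12, #13, #15, #16, #18, #19.
Of those, in District North: #3, #4, #16 → 3.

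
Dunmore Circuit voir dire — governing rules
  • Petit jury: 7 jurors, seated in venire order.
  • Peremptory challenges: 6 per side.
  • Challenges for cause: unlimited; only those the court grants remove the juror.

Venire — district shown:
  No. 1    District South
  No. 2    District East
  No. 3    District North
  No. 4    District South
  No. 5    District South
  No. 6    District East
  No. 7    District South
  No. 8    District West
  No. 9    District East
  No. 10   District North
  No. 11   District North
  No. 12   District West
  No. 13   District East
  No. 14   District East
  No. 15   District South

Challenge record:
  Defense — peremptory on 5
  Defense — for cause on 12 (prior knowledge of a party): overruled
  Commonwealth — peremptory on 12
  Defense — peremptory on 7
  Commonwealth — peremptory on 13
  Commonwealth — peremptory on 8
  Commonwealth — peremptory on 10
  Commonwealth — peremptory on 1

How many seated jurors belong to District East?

4

Removed: #1, #5, #7, #8, #10, #12, #13.
Seated jurors 1–7: #2, #3, #4, #6, #9, #11, #14.
Of those, in District East: #2, #6, #9, #14 → 4.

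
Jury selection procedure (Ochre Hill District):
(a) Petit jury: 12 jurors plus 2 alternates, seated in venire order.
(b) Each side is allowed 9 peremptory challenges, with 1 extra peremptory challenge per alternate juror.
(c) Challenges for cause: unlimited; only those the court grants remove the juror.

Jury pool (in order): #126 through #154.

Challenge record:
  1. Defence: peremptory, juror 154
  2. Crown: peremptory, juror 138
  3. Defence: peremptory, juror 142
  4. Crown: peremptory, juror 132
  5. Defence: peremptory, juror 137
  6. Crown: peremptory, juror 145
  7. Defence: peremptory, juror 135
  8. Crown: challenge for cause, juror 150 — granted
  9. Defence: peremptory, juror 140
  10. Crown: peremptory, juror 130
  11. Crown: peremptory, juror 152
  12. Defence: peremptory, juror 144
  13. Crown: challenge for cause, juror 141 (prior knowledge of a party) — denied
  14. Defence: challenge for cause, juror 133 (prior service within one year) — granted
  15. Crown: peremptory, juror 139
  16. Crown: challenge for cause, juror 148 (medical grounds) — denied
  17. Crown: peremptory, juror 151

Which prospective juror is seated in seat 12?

Removed: #130, #132, #133, #135, #137, #138, #139, #140, #142, #144, #145, #150, #151, #152, #154. (#141, #148 stay — for-cause denied.)
Seating in order: seats 1–12 → #126, #127, #128, #129, #131, #134, #136, #141, #143, #146, #147, #148; alternates → #149, #153.
So seat 12 is #148.

148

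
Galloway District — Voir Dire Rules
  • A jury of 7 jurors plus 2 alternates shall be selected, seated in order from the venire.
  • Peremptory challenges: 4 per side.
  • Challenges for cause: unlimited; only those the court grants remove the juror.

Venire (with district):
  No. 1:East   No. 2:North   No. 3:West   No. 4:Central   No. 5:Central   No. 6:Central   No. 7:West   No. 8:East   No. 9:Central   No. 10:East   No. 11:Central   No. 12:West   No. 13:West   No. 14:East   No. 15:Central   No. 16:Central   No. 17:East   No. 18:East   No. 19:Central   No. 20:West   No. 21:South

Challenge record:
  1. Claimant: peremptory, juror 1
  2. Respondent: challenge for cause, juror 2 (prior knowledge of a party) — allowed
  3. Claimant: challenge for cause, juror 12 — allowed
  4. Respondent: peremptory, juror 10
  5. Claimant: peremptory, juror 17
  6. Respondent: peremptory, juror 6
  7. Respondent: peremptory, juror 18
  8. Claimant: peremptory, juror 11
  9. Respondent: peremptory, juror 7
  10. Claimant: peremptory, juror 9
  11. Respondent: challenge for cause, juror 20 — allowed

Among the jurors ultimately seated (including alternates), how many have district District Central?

5

Removed: #1, #2, #6, #7, #9, #10, #11, #12, #17, #18, #20.
Seated (9 incl. alternates): #3, #4, #5, #8, #13, #14, #15, #16, #19.
Of those, in District Central: #4, #5, #15, #16, #19 → 5.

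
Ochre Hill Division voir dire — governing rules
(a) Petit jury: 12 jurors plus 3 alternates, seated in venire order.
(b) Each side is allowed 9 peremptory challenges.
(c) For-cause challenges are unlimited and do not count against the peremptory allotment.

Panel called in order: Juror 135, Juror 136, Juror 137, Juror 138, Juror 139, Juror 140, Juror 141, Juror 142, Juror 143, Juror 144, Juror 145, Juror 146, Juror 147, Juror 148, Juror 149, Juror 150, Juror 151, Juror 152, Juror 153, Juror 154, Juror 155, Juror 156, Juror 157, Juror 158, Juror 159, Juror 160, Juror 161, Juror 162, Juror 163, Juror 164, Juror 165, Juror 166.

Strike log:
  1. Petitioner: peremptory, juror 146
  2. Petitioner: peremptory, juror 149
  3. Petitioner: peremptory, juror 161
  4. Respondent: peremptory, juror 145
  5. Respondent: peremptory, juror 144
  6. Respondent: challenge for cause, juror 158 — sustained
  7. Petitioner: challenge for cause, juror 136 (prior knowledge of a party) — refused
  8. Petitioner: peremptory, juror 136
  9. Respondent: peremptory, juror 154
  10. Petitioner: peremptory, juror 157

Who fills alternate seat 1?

152

Removed: #136, #144, #145, #146, #149, #154, #157, #158, #161.
Seating in order: seats 1–12 → #135, #137, #138, #139, #140, #141, #142, #143, #147, #148, #150, #151; alternates → #152, #153, #155.
So alternate 1 is #152.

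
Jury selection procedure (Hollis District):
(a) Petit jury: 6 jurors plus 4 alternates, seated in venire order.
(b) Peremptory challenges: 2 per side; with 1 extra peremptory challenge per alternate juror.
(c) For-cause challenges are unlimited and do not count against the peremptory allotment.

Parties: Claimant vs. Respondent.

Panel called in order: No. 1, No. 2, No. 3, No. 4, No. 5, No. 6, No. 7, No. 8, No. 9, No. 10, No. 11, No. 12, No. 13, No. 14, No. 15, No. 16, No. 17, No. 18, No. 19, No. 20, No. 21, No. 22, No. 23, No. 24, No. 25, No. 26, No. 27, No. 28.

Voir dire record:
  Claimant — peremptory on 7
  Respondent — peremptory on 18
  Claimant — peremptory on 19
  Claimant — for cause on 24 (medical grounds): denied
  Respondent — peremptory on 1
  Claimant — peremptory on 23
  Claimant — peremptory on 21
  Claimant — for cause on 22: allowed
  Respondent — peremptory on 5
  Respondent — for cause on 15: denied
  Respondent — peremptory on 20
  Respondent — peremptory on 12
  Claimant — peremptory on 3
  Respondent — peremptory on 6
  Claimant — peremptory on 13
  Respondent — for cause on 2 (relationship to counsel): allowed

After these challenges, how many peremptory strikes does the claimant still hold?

Claimant allotment: 2 base + 1 × 4 alternates = 6.
Claimant peremptories used: #7, #19, #23, #21, #3, #13 — 6 (for-cause on #24, #22 don't count).
Remaining: 6 − 6 = 0.

0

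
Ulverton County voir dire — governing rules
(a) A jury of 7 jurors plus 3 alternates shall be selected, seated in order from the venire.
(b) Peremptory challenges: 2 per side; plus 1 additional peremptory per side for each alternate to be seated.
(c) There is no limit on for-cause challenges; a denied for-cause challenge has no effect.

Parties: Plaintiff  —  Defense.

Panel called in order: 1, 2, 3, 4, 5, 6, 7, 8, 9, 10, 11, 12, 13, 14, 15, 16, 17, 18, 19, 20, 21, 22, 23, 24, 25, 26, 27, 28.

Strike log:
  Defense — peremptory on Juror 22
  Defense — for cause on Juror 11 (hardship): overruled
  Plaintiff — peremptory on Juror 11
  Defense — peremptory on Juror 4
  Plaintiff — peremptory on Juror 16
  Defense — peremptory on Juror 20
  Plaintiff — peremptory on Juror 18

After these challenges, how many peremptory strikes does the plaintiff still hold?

Plaintiff allotment: 2 base + 1 × 3 alternates = 5.
Plaintiff peremptories used: #11, #16, #18 — 3.
Remaining: 5 − 3 = 2.

2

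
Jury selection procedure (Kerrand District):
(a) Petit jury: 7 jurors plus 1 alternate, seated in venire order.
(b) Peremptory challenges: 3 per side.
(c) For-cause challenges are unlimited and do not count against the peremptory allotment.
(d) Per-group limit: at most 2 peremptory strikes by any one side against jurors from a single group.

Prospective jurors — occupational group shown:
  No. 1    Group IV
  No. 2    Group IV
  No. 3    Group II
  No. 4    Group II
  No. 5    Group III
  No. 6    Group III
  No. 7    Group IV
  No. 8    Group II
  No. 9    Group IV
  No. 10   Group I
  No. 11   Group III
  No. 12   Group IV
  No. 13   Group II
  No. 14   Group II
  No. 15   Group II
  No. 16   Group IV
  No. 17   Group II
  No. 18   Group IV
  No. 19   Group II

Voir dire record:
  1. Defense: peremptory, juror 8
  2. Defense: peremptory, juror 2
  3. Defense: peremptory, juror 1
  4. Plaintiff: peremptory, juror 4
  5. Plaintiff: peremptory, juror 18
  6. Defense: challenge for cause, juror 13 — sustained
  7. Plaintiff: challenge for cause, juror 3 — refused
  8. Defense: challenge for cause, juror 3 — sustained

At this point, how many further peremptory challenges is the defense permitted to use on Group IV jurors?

Defense peremptories so far: #8, #2, #1 — 3 of 3 used, 0 left overall.
Against Group IV: #2, #1 — 2 used; per-group cap 2 leaves 0.
Binding limit: min(0, 0) = 0.

0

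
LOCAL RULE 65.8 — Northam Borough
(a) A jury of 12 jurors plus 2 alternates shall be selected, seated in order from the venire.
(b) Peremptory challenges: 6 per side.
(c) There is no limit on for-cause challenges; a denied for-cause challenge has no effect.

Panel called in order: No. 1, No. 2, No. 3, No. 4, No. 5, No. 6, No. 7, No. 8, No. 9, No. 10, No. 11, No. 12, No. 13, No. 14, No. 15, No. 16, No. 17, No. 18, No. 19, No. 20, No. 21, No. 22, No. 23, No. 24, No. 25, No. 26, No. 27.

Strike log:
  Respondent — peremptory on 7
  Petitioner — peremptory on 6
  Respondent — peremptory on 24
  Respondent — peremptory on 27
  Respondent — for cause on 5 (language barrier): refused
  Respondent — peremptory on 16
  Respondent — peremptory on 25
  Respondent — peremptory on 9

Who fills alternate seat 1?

17

Removed: #6, #7, #9, #16, #24, #25, #27. (#5 stays — for-cause denied.)
Filling seats in venire order through position 13: #1, #2, #3, #4, #5, #8, #10, #11, #12, #13, #14, #15, #17.
So alternate 1 is #17.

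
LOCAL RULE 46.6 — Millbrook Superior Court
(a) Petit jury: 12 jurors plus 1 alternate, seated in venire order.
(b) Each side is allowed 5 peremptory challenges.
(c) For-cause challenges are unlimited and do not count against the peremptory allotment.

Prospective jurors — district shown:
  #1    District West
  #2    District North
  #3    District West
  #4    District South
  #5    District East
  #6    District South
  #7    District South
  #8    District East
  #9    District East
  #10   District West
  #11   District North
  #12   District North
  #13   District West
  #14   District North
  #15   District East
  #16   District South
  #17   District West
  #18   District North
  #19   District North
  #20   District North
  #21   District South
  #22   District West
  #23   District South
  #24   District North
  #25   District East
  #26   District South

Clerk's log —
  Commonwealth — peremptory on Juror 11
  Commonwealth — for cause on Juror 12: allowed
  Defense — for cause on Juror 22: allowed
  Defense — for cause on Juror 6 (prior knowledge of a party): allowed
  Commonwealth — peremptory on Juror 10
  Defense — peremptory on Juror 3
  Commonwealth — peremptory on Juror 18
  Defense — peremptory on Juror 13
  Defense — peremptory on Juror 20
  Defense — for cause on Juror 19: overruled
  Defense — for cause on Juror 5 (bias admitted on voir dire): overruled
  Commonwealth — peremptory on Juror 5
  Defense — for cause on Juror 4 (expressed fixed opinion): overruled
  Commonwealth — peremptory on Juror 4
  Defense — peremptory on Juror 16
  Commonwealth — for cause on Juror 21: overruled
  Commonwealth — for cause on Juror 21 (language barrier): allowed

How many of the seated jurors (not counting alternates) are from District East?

4

Removed: #3, #4, #5, #6, #10, #11, #12, #13, #16, #18, #20, #21, #22.
Seated jurors 1–12: #1, #2, #7, #8, #9, #14, #15, #17, #19, #23, #24, #25 (alternates #26 not counted).
Of those, in District East: #8, #9, #15, #25 → 4.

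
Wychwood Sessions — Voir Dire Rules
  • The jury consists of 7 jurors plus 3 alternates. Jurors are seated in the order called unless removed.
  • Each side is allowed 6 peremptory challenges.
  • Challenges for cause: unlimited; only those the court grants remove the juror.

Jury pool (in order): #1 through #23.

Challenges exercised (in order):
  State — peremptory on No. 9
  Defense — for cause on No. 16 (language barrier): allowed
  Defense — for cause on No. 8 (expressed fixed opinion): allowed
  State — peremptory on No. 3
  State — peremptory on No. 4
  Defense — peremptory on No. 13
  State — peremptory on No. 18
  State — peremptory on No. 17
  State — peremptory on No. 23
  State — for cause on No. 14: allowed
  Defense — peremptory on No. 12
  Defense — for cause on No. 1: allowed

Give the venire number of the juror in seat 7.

Removed: #1, #3, #4, #8, #9, #12, #13, #14, #16, #17, #18, #23.
Seating in order: seats 1–7 → #2, #5, #6, #7, #10, #11, #15; alternates → #19, #20, #21.
So seat 7 is #15.

15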